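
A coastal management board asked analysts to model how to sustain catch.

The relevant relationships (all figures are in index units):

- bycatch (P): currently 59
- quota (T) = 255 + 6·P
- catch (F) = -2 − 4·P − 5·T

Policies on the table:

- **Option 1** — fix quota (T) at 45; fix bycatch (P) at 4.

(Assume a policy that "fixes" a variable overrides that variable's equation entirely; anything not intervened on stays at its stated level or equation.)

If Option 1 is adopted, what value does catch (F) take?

-243

Option 1 (T := 45, P := 4):
  P = 4
  T = 45
  F = -2 − 4·4 − 5·45 = -243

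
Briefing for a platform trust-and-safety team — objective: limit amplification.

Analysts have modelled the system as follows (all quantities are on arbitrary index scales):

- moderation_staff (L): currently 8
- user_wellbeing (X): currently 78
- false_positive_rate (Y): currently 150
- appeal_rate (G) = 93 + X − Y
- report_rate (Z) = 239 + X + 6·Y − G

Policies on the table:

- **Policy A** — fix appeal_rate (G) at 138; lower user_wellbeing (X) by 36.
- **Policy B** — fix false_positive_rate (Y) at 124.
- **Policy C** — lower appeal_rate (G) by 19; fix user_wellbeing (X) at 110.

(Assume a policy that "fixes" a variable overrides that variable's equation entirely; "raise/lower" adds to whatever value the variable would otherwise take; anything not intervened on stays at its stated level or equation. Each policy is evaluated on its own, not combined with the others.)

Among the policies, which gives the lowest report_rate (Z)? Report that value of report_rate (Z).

Policy A (G := 138, X − 36):
  X = 78 − 36 = 42
  Y = 150
  G = 138
  Z = 239 + 42 + 6·150 − 138 = 1043
Policy B (Y := 124):
  X = 78
  Y = 124
  G = 93 + 78 − 124 = 47
  Z = 239 + 78 + 6·124 − 47 = 1014
Policy C (G − 19, X := 110):
  X = 110
  Y = 150
  G = 93 + 110 − 150 (−19 from intervention) = 34
  Z = 239 + 110 + 6·150 − 34 = 1215
Comparing — Policy A: Z=1043, Policy B: Z=1014, Policy C: Z=1215. Lowest is 1014 (Policy B).

1014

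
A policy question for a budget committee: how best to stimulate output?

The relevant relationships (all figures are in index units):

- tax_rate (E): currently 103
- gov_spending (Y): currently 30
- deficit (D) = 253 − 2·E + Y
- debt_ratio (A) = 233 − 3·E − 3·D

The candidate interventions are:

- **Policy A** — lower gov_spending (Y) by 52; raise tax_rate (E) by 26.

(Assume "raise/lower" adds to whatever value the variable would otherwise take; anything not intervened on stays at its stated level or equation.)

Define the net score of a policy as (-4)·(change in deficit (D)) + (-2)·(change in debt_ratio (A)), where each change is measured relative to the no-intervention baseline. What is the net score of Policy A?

-52

Baseline:
  E = 103
  Y = 30
  D = 253 − 2·103 + 30 = 77
  A = 233 − 3·103 − 3·77 = -307
Policy A (Y − 52, E + 26):
  E = 103 + 26 = 129
  Y = 30 − 52 = -22
  D = 253 − 2·129 + (-22) = -27
  A = 233 − 3·129 − 3·(-27) = -73
ΔD = -27 − 77 = -104; ΔA = -73 − (-307) = 234
Score = (-4)·(-104) + (-2)·234 = -52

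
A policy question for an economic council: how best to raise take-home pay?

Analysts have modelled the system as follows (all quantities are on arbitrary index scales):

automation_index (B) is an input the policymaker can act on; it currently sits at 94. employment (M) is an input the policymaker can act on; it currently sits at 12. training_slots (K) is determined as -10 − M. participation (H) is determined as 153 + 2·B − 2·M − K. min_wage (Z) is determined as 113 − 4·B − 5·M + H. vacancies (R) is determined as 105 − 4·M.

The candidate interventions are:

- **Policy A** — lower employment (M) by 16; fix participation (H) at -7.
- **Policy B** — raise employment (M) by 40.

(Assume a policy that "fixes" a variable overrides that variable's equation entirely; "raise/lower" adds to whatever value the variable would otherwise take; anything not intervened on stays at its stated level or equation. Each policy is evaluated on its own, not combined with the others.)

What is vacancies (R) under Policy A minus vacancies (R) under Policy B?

224

Policy A (M − 16, H := -7):
  M = 12 − 16 = -4
  R = 105 − 4·(-4) = 121
Policy B (M + 40):
  M = 12 + 40 = 52
  R = 105 − 4·52 = -103
R: 121 − (-103) = 224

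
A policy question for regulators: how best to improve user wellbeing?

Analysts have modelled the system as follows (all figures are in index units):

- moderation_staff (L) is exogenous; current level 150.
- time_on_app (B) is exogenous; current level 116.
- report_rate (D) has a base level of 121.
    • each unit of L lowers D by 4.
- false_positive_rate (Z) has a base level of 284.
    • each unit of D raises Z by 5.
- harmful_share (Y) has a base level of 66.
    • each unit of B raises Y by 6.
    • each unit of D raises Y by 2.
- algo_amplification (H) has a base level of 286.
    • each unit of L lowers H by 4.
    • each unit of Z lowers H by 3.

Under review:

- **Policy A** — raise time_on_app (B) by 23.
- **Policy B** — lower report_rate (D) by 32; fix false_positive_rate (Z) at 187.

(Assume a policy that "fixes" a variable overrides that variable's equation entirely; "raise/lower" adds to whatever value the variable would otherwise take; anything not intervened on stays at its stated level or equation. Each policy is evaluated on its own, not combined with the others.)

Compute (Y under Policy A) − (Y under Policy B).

Policy A (B + 23):
  L = 150
  B = 116 + 23 = 139
  D = 121 − 4·150 = -479
  Y = 66 + 6·139 + 2·(-479) = -58
Policy B (D − 32, Z := 187):
  L = 150
  B = 116
  D = 121 − 4·150 (−32 from intervention) = -511
  Y = 66 + 6·116 + 2·(-511) = -260
Y: -58 − (-260) = 202

202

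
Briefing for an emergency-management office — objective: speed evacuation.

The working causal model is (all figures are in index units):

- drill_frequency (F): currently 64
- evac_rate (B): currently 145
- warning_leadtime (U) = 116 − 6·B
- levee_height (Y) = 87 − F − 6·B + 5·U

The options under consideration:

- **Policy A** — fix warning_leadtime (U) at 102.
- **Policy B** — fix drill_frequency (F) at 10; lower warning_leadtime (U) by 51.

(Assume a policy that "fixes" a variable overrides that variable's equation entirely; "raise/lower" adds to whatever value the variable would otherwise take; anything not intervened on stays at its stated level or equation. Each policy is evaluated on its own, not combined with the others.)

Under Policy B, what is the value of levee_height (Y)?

-4818

Policy B (F := 10, U − 51):
  F = 10
  B = 145
  U = 116 − 6·145 (−51 from intervention) = -805
  Y = 87 − 10 − 6·145 + 5·(-805) = -4818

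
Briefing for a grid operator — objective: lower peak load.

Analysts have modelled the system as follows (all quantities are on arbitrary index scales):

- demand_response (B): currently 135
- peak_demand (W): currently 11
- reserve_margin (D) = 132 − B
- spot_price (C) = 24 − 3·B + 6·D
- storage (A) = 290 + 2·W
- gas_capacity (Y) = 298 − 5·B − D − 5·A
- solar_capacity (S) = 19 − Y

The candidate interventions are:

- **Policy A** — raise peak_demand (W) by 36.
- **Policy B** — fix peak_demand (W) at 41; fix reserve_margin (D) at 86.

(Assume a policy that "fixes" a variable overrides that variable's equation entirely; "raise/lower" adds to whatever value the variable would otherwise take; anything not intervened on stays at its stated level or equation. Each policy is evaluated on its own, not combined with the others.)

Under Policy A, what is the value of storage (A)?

384

Policy A (W + 36):
  W = 11 + 36 = 47
  A = 290 + 2·47 = 384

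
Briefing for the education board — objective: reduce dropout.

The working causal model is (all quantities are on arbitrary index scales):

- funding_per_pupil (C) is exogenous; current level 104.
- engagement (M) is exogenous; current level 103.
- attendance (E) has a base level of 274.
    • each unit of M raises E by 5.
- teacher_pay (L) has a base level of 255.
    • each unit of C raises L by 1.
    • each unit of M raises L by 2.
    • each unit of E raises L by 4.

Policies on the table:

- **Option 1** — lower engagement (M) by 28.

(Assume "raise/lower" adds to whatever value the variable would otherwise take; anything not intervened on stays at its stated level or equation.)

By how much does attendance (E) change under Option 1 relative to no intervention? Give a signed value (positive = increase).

Baseline:
  M = 103
  E = 274 + 5·103 = 789
Option 1 (M − 28):
  M = 103 − 28 = 75
  E = 274 + 5·75 = 649
Change in E: 649 − 789 = -140

-140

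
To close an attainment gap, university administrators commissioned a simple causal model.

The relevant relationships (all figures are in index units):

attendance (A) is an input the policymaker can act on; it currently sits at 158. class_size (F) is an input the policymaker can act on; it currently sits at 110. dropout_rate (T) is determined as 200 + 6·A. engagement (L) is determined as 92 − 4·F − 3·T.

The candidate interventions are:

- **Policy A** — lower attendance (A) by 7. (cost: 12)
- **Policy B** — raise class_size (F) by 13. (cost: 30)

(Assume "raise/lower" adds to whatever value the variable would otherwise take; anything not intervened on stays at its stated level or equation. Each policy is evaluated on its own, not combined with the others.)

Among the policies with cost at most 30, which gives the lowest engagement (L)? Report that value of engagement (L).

-3844

Policy A (A − 7):
  A = 158 − 7 = 151
  F = 110
  T = 200 + 6·151 = 1106
  L = 92 − 4·110 − 3·1106 = -3666
Policy B (F + 13):
  A = 158
  F = 110 + 13 = 123
  T = 200 + 6·158 = 1148
  L = 92 − 4·123 − 3·1148 = -3844
Comparing — Policy A: L=-3666, Policy B: L=-3844. Lowest is -3844 (Policy B).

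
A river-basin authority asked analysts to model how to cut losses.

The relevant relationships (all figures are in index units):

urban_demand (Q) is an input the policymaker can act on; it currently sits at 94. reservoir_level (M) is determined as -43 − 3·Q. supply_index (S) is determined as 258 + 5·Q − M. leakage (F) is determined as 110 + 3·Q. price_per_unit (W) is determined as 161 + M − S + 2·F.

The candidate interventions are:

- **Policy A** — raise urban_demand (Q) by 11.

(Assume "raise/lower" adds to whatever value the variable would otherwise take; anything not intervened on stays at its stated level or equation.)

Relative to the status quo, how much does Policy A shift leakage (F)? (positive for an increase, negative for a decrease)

Baseline:
  Q = 94
  F = 110 + 3·94 = 392
Policy A (Q + 11):
  Q = 94 + 11 = 105
  F = 110 + 3·105 = 425
Change in F: 425 − 392 = 33

33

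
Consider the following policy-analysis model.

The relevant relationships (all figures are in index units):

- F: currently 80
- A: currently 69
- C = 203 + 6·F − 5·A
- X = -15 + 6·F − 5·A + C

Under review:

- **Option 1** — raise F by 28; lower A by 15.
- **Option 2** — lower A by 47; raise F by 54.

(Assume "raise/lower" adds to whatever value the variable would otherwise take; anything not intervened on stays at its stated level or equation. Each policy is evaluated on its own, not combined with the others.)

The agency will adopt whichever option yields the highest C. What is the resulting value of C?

Option 1 (F + 28, A − 15):
  F = 80 + 28 = 108
  A = 69 − 15 = 54
  C = 203 + 6·108 − 5·54 = 581
Option 2 (A − 47, F + 54):
  F = 80 + 54 = 134
  A = 69 − 47 = 22
  C = 203 + 6·134 − 5·22 = 897
Comparing — Option 1: C=581, Option 2: C=897. Highest is 897 (Option 2).

897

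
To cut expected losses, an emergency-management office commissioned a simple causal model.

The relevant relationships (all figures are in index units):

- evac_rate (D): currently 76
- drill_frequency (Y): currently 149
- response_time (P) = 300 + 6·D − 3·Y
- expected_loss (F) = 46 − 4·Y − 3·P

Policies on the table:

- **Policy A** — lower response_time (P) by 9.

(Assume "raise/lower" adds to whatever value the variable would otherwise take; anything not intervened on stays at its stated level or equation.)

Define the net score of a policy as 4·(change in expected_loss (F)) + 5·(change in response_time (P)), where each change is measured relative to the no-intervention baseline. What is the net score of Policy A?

63

Baseline:
  D = 76
  Y = 149
  P = 300 + 6·76 − 3·149 = 309
  F = 46 − 4·149 − 3·309 = -1477
Policy A (P − 9):
  D = 76
  Y = 149
  P = 300 + 6·76 − 3·149 (−9 from intervention) = 300
  F = 46 − 4·149 − 3·300 = -1450
ΔF = -1450 − (-1477) = 27; ΔP = 300 − 309 = -9
Score = 4·27 + 5·(-9) = 63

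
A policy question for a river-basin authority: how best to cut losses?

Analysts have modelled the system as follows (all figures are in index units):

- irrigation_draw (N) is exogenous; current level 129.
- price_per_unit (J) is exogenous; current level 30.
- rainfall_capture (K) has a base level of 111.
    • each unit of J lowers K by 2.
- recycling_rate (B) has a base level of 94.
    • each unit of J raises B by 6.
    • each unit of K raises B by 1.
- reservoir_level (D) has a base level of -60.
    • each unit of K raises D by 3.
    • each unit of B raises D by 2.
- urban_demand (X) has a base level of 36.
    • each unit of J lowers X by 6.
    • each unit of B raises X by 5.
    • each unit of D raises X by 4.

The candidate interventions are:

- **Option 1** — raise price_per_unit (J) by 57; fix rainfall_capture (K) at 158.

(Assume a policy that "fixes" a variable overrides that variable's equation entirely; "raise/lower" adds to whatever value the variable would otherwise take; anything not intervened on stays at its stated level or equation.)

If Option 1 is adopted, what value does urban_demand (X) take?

Option 1 (J + 57, K := 158):
  J = 30 + 57 = 87
  K = 158
  B = 94 + 6·87 + 158 = 774
  D = -60 + 3·158 + 2·774 = 1962
  X = 36 − 6·87 + 5·774 + 4·1962 = 11232

11232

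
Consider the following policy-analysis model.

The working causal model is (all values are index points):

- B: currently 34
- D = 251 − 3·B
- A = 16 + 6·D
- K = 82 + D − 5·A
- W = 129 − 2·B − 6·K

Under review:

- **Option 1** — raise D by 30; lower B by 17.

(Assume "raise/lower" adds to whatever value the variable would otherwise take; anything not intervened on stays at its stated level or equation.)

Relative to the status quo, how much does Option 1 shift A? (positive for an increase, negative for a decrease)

Baseline:
  B = 34
  D = 251 − 3·34 = 149
  A = 16 + 6·149 = 910
Option 1 (D + 30, B − 17):
  B = 34 − 17 = 17
  D = 251 − 3·17 (+30 from intervention) = 230
  A = 16 + 6·230 = 1396
Change in A: 1396 − 910 = 486

486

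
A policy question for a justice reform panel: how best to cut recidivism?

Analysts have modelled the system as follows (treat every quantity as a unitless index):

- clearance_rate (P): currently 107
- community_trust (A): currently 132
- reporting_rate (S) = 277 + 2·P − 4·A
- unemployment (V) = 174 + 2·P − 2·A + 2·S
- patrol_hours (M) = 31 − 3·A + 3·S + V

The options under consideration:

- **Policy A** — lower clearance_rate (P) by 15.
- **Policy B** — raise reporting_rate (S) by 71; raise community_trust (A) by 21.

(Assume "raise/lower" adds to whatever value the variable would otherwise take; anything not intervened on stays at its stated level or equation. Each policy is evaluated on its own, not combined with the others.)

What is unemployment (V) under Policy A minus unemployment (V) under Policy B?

-22

Policy A (P − 15):
  P = 107 − 15 = 92
  A = 132
  S = 277 + 2·92 − 4·132 = -67
  V = 174 + 2·92 − 2·132 + 2·(-67) = -40
Policy B (S + 71, A + 21):
  P = 107
  A = 132 + 21 = 153
  S = 277 + 2·107 − 4·153 (+71 from intervention) = -50
  V = 174 + 2·107 − 2·153 + 2·(-50) = -18
V: -40 − (-18) = -22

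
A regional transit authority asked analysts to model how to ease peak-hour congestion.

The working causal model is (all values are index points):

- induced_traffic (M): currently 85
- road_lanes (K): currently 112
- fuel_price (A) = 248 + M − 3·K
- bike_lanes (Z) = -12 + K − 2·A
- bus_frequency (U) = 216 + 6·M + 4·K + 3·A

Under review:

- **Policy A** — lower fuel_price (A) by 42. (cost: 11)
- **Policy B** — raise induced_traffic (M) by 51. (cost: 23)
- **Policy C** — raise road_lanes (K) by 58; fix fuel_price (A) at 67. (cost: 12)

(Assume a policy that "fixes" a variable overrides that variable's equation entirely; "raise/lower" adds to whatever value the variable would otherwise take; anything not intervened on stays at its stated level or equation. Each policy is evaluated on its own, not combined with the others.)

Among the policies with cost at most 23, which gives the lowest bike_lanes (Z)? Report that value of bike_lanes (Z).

Policy A (A − 42):
  M = 85
  K = 112
  A = 248 + 85 − 3·112 (−42 from intervention) = -45
  Z = -12 + 112 − 2·(-45) = 190
Policy B (M + 51):
  M = 85 + 51 = 136
  K = 112
  A = 248 + 136 − 3·112 = 48
  Z = -12 + 112 − 2·48 = 4
Policy C (K + 58, A := 67):
  M = 85
  K = 112 + 58 = 170
  A = 67
  Z = -12 + 170 − 2·67 = 24
Comparing — Policy A: Z=190, Policy B: Z=4, Policy C: Z=24. Lowest is 4 (Policy B).

4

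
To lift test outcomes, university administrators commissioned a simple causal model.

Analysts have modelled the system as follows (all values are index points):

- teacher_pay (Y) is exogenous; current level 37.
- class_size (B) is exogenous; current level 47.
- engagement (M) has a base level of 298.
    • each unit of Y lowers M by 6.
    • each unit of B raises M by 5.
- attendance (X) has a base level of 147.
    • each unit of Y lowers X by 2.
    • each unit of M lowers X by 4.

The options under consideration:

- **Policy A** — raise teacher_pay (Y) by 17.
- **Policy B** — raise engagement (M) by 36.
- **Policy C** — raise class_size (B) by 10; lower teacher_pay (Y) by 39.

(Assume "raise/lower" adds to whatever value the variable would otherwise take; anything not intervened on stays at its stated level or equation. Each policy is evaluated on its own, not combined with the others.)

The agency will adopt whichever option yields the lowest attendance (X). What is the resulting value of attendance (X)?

Policy A (Y + 17):
  Y = 37 + 17 = 54
  B = 47
  M = 298 − 6·54 + 5·47 = 209
  X = 147 − 2·54 − 4·209 = -797
Policy B (M + 36):
  Y = 37
  B = 47
  M = 298 − 6·37 + 5·47 (+36 from intervention) = 347
  X = 147 − 2·37 − 4·347 = -1315
Policy C (B + 10, Y − 39):
  Y = 37 − 39 = -2
  B = 47 + 10 = 57
  M = 298 − 6·(-2) + 5·57 = 595
  X = 147 − 2·(-2) − 4·595 = -2229
Comparing — Policy A: X=-797, Policy B: X=-1315, Policy C: X=-2229. Lowest is -2229 (Policy C).

-2229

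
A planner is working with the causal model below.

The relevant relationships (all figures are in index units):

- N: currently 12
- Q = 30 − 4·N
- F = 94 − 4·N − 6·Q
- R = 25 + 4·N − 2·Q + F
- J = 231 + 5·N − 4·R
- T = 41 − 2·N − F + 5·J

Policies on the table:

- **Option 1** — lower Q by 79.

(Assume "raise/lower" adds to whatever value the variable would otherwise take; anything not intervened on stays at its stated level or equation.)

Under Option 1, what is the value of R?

Option 1 (Q − 79):
  N = 12
  Q = 30 − 4·12 (−79 from intervention) = -97
  F = 94 − 4·12 − 6·(-97) = 628
  R = 25 + 4·12 − 2·(-97) + 628 = 895

895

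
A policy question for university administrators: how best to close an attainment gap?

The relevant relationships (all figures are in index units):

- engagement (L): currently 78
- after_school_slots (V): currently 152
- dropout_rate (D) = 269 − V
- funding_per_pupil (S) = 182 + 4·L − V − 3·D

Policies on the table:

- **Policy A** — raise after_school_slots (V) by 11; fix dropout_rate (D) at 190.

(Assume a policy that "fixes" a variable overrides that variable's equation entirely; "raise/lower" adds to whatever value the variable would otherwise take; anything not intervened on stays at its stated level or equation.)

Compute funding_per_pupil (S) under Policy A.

Policy A (V + 11, D := 190):
  L = 78
  V = 152 + 11 = 163
  D = 190
  S = 182 + 4·78 − 163 − 3·190 = -239

-239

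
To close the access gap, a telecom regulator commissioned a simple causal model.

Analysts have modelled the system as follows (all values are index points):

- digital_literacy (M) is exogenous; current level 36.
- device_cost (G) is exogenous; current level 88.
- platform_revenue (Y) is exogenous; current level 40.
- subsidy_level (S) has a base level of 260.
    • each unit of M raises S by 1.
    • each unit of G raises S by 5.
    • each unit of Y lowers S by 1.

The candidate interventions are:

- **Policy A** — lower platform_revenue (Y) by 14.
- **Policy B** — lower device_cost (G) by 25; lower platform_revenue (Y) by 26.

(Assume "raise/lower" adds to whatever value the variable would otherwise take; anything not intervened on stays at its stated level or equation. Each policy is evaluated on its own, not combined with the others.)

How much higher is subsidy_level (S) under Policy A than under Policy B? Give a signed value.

Policy A (Y − 14):
  M = 36
  G = 88
  Y = 40 − 14 = 26
  S = 260 + 36 + 5·88 − 26 = 710
Policy B (G − 25, Y − 26):
  M = 36
  G = 88 − 25 = 63
  Y = 40 − 26 = 14
  S = 260 + 36 + 5·63 − 14 = 597
S: 710 − 597 = 113

113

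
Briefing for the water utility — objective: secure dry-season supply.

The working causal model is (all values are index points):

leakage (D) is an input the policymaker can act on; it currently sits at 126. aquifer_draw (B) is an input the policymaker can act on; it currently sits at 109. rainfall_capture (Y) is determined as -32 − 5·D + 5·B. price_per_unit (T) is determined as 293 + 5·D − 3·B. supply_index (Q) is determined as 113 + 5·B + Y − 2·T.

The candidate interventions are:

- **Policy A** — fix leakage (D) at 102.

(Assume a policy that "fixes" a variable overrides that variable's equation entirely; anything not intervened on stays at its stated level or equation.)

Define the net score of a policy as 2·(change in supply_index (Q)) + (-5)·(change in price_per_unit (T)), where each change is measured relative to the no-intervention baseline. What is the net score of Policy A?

Baseline:
  D = 126
  B = 109
  Y = -32 − 5·126 + 5·109 = -117
  T = 293 + 5·126 − 3·109 = 596
  Q = 113 + 5·109 + (-117) − 2·596 = -651
Policy A (D := 102):
  D = 102
  B = 109
  Y = -32 − 5·102 + 5·109 = 3
  T = 293 + 5·102 − 3·109 = 476
  Q = 113 + 5·109 + 3 − 2·476 = -291
ΔQ = -291 − (-651) = 360; ΔT = 476 − 596 = -120
Score = 2·360 + (-5)·(-120) = 1320

1320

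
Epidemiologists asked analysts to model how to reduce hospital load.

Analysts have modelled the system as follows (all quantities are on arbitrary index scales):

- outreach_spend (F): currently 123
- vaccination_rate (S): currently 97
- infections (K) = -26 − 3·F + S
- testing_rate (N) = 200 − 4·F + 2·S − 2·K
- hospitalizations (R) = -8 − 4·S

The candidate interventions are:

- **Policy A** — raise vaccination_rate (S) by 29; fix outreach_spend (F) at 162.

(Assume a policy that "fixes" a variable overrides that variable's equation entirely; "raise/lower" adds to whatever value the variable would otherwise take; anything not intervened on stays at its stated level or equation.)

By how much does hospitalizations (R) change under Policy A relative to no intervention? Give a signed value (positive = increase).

-116

Baseline:
  S = 97
  R = -8 − 4·97 = -396
Policy A (S + 29, F := 162):
  S = 97 + 29 = 126
  R = -8 − 4·126 = -512
Change in R: -512 − (-396) = -116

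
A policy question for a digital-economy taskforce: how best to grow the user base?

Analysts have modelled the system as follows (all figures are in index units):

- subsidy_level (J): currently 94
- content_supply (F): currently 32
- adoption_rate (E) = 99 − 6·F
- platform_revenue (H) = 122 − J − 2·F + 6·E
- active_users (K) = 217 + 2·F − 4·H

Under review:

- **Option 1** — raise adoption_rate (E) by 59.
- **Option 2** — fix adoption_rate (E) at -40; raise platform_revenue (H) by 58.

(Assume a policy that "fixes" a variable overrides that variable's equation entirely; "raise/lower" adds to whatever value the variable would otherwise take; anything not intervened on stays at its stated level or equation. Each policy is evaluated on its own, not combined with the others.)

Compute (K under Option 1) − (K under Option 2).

Option 1 (E + 59):
  J = 94
  F = 32
  E = 99 − 6·32 (+59 from intervention) = -34
  H = 122 − 94 − 2·32 + 6·(-34) = -240
  K = 217 + 2·32 − 4·(-240) = 1241
Option 2 (E := -40, H + 58):
  J = 94
  F = 32
  E = -40
  H = 122 − 94 − 2·32 + 6·(-40) (+58 from intervention) = -218
  K = 217 + 2·32 − 4·(-218) = 1153
K: 1241 − 1153 = 88

88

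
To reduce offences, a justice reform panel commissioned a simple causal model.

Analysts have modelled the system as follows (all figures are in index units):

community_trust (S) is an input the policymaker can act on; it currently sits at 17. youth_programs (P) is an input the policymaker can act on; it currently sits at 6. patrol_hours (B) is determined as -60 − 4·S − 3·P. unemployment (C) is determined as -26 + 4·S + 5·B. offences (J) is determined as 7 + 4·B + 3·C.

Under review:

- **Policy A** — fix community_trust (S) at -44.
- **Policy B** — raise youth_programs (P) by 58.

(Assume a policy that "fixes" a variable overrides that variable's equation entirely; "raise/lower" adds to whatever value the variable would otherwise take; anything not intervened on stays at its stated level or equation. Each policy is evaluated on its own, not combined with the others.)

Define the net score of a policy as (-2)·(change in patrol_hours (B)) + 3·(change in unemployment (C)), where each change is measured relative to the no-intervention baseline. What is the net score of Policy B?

Baseline:
  S = 17
  P = 6
  B = -60 − 4·17 − 3·6 = -146
  C = -26 + 4·17 + 5·(-146) = -688
Policy B (P + 58):
  S = 17
  P = 6 + 58 = 64
  B = -60 − 4·17 − 3·64 = -320
  C = -26 + 4·17 + 5·(-320) = -1558
ΔB = -320 − (-146) = -174; ΔC = -1558 − (-688) = -870
Score = (-2)·(-174) + 3·(-870) = -2262

-2262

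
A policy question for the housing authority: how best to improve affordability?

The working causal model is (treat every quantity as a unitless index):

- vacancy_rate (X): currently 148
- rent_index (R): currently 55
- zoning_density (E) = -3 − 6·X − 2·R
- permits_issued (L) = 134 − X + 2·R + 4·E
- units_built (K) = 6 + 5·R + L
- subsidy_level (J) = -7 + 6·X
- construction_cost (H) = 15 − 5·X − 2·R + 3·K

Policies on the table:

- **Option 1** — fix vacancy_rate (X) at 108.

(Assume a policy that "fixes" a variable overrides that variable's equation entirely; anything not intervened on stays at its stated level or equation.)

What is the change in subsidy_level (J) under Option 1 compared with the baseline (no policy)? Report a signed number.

-240

Baseline:
  X = 148
  J = -7 + 6·148 = 881
Option 1 (X := 108):
  X = 108
  J = -7 + 6·108 = 641
Change in J: 641 − 881 = -240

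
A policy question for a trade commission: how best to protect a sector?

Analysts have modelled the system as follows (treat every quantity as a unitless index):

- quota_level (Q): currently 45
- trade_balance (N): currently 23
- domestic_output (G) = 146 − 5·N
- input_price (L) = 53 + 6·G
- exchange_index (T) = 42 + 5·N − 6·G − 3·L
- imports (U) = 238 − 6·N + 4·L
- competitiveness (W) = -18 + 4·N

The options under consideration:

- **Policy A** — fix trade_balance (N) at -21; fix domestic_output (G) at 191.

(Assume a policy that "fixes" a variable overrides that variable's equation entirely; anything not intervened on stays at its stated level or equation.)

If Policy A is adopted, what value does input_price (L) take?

1199

Policy A (N := -21, G := 191):
  N = -21
  G = 191
  L = 53 + 6·191 = 1199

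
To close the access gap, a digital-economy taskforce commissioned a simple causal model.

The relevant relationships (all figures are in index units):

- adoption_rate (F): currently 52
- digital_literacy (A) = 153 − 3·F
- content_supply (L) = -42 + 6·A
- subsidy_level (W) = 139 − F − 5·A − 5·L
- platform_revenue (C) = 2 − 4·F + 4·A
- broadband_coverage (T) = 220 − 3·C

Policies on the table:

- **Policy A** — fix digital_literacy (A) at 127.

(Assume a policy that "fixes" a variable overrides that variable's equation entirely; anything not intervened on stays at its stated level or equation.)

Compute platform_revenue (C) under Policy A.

302

Policy A (A := 127):
  F = 52
  A = 127
  C = 2 − 4·52 + 4·127 = 302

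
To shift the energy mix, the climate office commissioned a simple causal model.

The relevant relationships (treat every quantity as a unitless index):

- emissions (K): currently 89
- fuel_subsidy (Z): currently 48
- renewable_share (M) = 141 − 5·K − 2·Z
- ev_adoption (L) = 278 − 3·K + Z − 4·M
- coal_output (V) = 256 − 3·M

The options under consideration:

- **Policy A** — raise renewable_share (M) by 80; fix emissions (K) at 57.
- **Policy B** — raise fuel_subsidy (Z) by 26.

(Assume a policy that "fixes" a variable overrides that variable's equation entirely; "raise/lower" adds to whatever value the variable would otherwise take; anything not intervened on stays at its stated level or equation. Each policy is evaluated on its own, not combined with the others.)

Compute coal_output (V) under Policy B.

1612

Policy B (Z + 26):
  K = 89
  Z = 48 + 26 = 74
  M = 141 − 5·89 − 2·74 = -452
  V = 256 − 3·(-452) = 1612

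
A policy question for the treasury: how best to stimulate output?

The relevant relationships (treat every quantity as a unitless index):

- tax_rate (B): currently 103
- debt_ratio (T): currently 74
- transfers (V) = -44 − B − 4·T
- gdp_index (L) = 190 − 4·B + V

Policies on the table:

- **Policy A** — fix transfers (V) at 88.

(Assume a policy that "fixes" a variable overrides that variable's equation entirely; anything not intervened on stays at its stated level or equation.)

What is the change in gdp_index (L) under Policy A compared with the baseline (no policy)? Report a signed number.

531

Baseline:
  B = 103
  T = 74
  V = -44 − 103 − 4·74 = -443
  L = 190 − 4·103 + (-443) = -665
Policy A (V := 88):
  B = 103
  T = 74
  V = 88
  L = 190 − 4·103 + 88 = -134
Change in L: -134 − (-665) = 531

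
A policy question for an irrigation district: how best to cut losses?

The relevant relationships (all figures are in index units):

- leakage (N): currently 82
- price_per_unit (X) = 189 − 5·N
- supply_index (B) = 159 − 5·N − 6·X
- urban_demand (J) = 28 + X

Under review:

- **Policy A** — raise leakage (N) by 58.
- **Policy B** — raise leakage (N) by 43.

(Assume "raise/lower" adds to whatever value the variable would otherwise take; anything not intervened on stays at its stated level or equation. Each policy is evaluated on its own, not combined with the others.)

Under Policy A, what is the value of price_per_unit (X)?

Policy A (N + 58):
  N = 82 + 58 = 140
  X = 189 − 5·140 = -511

-511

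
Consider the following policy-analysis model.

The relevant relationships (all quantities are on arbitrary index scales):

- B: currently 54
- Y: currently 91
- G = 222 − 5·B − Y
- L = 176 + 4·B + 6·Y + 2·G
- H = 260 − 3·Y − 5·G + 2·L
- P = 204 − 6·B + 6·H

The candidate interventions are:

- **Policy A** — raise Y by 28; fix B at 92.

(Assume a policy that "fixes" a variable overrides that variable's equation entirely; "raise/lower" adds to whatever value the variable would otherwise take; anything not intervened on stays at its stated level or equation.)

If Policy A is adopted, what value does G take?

Policy A (Y + 28, B := 92):
  B = 92
  Y = 91 + 28 = 119
  G = 222 − 5·92 − 119 = -357

-357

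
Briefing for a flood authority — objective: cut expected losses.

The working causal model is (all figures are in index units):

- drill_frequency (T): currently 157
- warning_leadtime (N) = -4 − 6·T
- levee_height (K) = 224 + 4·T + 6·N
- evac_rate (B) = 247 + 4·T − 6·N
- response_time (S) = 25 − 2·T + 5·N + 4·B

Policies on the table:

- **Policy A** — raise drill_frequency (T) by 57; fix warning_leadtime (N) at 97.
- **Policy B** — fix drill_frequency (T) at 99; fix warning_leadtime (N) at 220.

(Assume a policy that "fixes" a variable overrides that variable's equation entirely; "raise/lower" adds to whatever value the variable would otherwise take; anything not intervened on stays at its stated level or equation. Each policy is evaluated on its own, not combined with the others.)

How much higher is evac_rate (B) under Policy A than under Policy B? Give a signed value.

1198

Policy A (T + 57, N := 97):
  T = 157 + 57 = 214
  N = 97
  B = 247 + 4·214 − 6·97 = 521
Policy B (T := 99, N := 220):
  T = 99
  N = 220
  B = 247 + 4·99 − 6·220 = -677
B: 521 − (-677) = 1198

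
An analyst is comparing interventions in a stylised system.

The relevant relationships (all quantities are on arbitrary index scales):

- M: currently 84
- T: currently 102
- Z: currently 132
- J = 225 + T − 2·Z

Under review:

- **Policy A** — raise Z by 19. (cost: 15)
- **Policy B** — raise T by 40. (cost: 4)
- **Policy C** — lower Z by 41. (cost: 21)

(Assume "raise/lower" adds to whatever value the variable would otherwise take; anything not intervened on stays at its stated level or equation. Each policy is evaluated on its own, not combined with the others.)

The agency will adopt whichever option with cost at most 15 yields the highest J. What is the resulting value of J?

103

Policy A (Z + 19):
  T = 102
  Z = 132 + 19 = 151
  J = 225 + 102 − 2·151 = 25
Policy B (T + 40):
  T = 102 + 40 = 142
  Z = 132
  J = 225 + 142 − 2·132 = 103
Comparing — Policy A: J=25, Policy B: J=103. Highest is 103 (Policy B).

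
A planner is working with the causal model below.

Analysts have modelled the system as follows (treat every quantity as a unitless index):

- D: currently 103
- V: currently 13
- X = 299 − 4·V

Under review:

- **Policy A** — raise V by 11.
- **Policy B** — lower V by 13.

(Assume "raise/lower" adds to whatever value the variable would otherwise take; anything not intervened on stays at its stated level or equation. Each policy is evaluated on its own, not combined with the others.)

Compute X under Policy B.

299

Policy B (V − 13):
  V = 13 − 13 = 0
  X = 299 − 4·0 = 299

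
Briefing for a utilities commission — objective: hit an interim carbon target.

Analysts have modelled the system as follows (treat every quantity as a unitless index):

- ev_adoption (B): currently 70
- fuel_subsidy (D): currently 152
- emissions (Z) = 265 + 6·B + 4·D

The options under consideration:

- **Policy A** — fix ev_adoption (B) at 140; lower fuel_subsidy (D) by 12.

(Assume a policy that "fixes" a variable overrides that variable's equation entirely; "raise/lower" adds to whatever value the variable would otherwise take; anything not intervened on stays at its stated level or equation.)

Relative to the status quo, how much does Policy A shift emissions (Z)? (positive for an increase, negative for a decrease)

372

Baseline:
  B = 70
  D = 152
  Z = 265 + 6·70 + 4·152 = 1293
Policy A (B := 140, D − 12):
  B = 140
  D = 152 − 12 = 140
  Z = 265 + 6·140 + 4·140 = 1665
Change in Z: 1665 − 1293 = 372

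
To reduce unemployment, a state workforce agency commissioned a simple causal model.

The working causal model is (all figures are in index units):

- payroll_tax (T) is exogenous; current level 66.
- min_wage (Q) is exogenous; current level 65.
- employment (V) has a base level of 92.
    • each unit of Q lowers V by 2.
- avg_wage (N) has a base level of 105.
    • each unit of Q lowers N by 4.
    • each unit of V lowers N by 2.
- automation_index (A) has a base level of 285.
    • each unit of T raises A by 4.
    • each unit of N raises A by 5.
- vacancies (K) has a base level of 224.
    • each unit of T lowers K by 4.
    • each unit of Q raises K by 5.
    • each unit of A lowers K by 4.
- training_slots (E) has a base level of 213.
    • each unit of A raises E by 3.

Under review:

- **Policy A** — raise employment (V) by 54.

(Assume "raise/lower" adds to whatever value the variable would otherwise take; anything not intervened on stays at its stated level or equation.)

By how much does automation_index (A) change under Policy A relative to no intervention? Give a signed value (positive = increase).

Baseline:
  T = 66
  Q = 65
  V = 92 − 2·65 = -38
  N = 105 − 4·65 − 2·(-38) = -79
  A = 285 + 4·66 + 5·(-79) = 154
Policy A (V + 54):
  T = 66
  Q = 65
  V = 92 − 2·65 (+54 from intervention) = 16
  N = 105 − 4·65 − 2·16 = -187
  A = 285 + 4·66 + 5·(-187) = -386
Change in A: -386 − 154 = -540

-540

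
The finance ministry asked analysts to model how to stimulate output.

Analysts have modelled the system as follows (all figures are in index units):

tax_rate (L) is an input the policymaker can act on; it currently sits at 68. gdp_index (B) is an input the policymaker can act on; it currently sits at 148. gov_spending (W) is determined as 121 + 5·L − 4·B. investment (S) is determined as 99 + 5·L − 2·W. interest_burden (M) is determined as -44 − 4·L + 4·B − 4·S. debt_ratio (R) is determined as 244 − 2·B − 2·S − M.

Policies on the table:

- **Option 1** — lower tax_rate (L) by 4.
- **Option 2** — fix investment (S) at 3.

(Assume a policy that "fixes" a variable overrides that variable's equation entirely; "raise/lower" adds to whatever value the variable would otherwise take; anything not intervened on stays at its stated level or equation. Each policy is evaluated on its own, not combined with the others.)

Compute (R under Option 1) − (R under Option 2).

Option 1 (L − 4):
  L = 68 − 4 = 64
  B = 148
  W = 121 + 5·64 − 4·148 = -151
  S = 99 + 5·64 − 2·(-151) = 721
  M = -44 − 4·64 + 4·148 − 4·721 = -2592
  R = 244 − 2·148 − 2·721 − (-2592) = 1098
Option 2 (S := 3):
  L = 68
  B = 148
  W = 121 + 5·68 − 4·148 = -131
  S = 3
  M = -44 − 4·68 + 4·148 − 4·3 = 264
  R = 244 − 2·148 − 2·3 − 264 = -322
R: 1098 − (-322) = 1420

1420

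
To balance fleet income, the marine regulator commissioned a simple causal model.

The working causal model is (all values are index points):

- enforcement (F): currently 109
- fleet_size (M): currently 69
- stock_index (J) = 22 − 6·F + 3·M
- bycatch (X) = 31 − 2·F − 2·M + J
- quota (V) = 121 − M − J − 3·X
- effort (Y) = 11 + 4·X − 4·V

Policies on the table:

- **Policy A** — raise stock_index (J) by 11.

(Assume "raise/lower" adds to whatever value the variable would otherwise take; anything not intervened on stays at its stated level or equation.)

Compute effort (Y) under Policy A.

-13677

Policy A (J + 11):
  F = 109
  M = 69
  J = 22 − 6·109 + 3·69 (+11 from intervention) = -414
  X = 31 − 2·109 − 2·69 + (-414) = -739
  V = 121 − 69 − (-414) − 3·(-739) = 2683
  Y = 11 + 4·(-739) − 4·2683 = -13677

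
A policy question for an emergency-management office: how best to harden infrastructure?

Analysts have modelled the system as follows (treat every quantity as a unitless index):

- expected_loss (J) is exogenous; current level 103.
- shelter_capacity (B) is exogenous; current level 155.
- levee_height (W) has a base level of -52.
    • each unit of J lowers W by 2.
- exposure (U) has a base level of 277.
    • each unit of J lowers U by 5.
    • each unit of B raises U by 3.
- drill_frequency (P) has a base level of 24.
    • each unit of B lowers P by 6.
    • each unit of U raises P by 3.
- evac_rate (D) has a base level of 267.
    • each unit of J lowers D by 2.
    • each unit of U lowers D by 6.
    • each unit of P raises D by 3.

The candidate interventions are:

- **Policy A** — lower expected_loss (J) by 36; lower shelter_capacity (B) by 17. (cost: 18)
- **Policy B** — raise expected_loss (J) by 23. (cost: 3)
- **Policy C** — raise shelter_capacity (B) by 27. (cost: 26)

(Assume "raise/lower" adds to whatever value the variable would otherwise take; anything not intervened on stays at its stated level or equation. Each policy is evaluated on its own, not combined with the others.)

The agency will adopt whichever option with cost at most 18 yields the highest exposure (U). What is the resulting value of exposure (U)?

356

Policy A (J − 36, B − 17):
  J = 103 − 36 = 67
  B = 155 − 17 = 138
  U = 277 − 5·67 + 3·138 = 356
Policy B (J + 23):
  J = 103 + 23 = 126
  B = 155
  U = 277 − 5·126 + 3·155 = 112
Comparing — Policy A: U=356, Policy B: U=112. Highest is 356 (Policy A).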